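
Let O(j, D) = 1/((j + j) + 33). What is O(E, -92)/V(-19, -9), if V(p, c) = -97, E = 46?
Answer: -1/12125 ≈ -8.2474e-5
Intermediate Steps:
O(j, D) = 1/(33 + 2*j) (O(j, D) = 1/(2*j + 33) = 1/(33 + 2*j))
O(E, -92)/V(-19, -9) = 1/((33 + 2*46)*(-97)) = -1/97/(33 + 92) = -1/97/125 = (1/125)*(-1/97) = -1/12125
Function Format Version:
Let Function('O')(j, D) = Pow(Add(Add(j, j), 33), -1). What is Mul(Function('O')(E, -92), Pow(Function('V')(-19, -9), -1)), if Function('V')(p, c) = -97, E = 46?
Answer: Rational(-1, 12125) ≈ -8.2474e-5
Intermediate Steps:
Function('O')(j, D) = Pow(Add(33, Mul(2, j)), -1) (Function('O')(j, D) = Pow(Add(Mul(2, j), 33), -1) = Pow(Add(33, Mul(2, j)), -1))
Mul(Function('O')(E, -92), Pow(Function('V')(-19, -9), -1)) = Mul(Pow(Add(33, Mul(2, 46)), -1), Pow(-97, -1)) = Mul(Pow(Add(33, 92), -1), Rational(-1, 97)) = Mul(Pow(125, -1), Rational(-1, 97)) = Mul(Rational(1, 125), Rational(-1, 97)) = Rational(-1, 12125)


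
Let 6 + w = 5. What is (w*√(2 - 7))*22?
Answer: -22*I*√5 ≈ -49.193*I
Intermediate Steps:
w = -1 (w = -6 + 5 = -1)
(w*√(2 - 7))*22 = -√(2 - 7)*22 = -√(-5)*22 = -I*√5*22 = -22*I*√5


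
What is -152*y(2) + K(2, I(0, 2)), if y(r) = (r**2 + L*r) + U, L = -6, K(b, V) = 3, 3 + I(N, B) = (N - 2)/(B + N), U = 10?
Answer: -301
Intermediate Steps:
I(N, B) = -3 + (-2 + N)/(B + N) (I(N, B) = -3 + (N - 2)/(B + N) = -3 + (-2 + N)/(B + N))
y(r) = 10 + r**2 - 6*r (y(r) = (r**2 - 6*r) + 10 = 10 + r**2 - 6*r)
-152*y(2) + K(2, I(0, 2)) = -152*(10 + 2**2 - 6*2) + 3 = -152*(10 + 4 - 12) + 3 = -152*2 + 3 = -304 + 3 = -301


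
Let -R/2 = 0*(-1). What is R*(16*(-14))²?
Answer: 0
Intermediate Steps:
R = 0 (R = -0*(-1) = -2*0 = 0)
R*(16*(-14))² = 0*(16*(-14))² = 0*(-224)² = 0*50176 = 0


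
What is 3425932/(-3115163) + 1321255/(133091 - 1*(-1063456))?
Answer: 16636032761/3727438942161 ≈ 0.0044631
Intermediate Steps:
3425932/(-3115163) + 1321255/(133091 - 1*(-1063456)) = 3425932*(-1/3115163) + 1321255/(133091 + 1063456) = -3425932/3115163 + 1321255/1196547 = 16636032761/3727438942161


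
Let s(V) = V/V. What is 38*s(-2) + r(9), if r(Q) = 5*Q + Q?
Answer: 92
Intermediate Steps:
s(V) = 1
r(Q) = 6*Q
38*s(-2) + r(9) = 38*1 + 6*9 = 38 + 54 = 92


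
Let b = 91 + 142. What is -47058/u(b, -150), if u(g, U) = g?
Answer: -47058/233 ≈ -201.97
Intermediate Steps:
b = 233
-47058/u(b, -150) = -47058/233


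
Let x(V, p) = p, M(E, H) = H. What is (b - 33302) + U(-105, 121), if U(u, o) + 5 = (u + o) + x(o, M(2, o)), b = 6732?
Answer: -26438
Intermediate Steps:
U(u, o) = -5 + u + 2*o (U(u, o) = -5 + ((u + o) + o) = -5 + ((o + u) + o) = -5 + (u + 2*o) = -5 + u + 2*o)
(b - 33302) + U(-105, 121) = (6732 - 33302) + (-5 - 105 + 2*121) = -26570 + (-5 - 105 + 242) = -26570 + 132 = -26438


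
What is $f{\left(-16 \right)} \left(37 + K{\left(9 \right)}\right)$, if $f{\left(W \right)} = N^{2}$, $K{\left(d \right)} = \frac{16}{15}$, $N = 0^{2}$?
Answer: $0$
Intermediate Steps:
$N = 0$
$K{\left(d \right)} = \frac{16}{15}$ ($K{\left(d \right)} = 16 \cdot \frac{1}{15} = \frac{16}{15}$)
$f{\left(W \right)} = 0$ ($f{\left(W \right)} = 0^{2} = 0$)
$f{\left(-16 \right)} \left(37 + K{\left(9 \right)}\right) = 0 \left(37 + \frac{16}{15}\right) = 0 \cdot \frac{571}{15} = 0$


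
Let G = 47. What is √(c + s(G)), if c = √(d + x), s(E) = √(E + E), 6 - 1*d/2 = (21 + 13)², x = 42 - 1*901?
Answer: √(√94 + 9*I*√39) ≈ 5.7763 + 4.8652*I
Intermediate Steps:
x = -859 (x = 42 - 901 = -859)
d = -2300 (d = 12 - 2*(21 + 13)² = 12 - 2*34² = 12 - 2*1156 = 12 - 2312 = -2300)
s(E) = √2*√E (s(E) = √(2*E) = √2*√E)
c = 9*I*√39 (c = √(-2300 - 859) = √(-3159) = 9*I*√39 ≈ 56.205*I)
√(c + s(G)) = √(9*I*√39 + √2*√47) = √(9*I*√39 + √94) = √(√94 + 9*I*√39)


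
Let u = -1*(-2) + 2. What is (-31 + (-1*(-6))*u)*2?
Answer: -14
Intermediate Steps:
u = 4 (u = 2 + 2 = 4)
(-31 + (-1*(-6))*u)*2 = (-31 - 1*(-6)*4)*2 = (-31 + 6*4)*2 = (-31 + 24)*2 = -7*2 = -14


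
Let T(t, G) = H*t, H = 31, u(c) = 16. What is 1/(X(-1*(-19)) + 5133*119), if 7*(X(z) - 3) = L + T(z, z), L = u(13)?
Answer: 7/4276415 ≈ 1.6369e-6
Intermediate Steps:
L = 16
T(t, G) = 31*t
X(z) = 37/7 + 31*z/7 (X(z) = 3 + (16 + 31*z)/7 = 3 + (16/7 + 31*z/7) = 37/7 + 31*z/7)
1/(X(-1*(-19)) + 5133*119) = 1/((37/7 + 31*(-1*(-19))/7) + 5133*119) = 1/((37/7 + (31/7)*19) + 610827) = 1/((37/7 + 589/7) + 610827) = 1/(626/7 + 610827) = 1/(4276415/7) = 7/4276415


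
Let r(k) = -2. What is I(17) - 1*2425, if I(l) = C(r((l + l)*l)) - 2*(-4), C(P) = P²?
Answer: -2413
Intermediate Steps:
I(l) = 12 (I(l) = (-2)² - 2*(-4) = 4 + 8 = 12)
I(17) - 1*2425 = 12 - 1*2425 = 12 - 2425 = -2413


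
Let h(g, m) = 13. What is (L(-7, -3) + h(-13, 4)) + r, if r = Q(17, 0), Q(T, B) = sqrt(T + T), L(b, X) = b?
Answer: 6 + sqrt(34) ≈ 11.831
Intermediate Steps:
Q(T, B) = sqrt(2)*sqrt(T) (Q(T, B) = sqrt(2*T) = sqrt(2)*sqrt(T))
r = sqrt(34) (r = sqrt(2)*sqrt(17) = sqrt(34) ≈ 5.8309)
(L(-7, -3) + h(-13, 4)) + r = (-7 + 13) + sqrt(34) = 6 + sqrt(34)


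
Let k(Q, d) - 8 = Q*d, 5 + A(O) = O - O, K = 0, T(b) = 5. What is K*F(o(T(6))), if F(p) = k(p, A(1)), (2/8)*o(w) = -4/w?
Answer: 0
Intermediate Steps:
A(O) = -5 (A(O) = -5 + (O - O) = -5 + 0 = -5)
k(Q, d) = 8 + Q*d
o(w) = -16/w (o(w) = 4*(-4/w) = -16/w)
F(p) = 8 - 5*p (F(p) = 8 + p*(-5) = 8 - 5*p)
K*F(o(T(6))) = 0*(8 - (-80)/5) = 0*(8 - 5*(-16/5)) = 0*(8 + 16) = 0*24 = 0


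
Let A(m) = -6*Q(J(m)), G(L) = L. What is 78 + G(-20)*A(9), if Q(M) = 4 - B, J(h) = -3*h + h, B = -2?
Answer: 798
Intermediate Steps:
J(h) = -2*h
Q(M) = 6 (Q(M) = 4 - 1*(-2) = 4 + 2 = 6)
A(m) = -36 (A(m) = -6*6 = -36)
78 + G(-20)*A(9) = 78 - 20*(-36) = 78 + 720 = 798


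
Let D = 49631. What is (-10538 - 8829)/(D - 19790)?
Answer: -19367/29841 ≈ -0.64901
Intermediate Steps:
(-10538 - 8829)/(D - 19790) = (-10538 - 8829)/(49631 - 19790) = -19367/29841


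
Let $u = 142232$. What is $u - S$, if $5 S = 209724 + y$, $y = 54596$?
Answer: $89368$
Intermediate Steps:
$S = 52864$ ($S = \frac{209724 + 54596}{5} = \frac{1}{5} \cdot 264320 = 52864$)
$u - S = 142232 - 52864 = 89368$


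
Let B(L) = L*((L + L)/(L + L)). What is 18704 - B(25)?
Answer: 18679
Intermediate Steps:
B(L) = L (B(L) = L*((2*L)/((2*L))) = L*((2*L)*(1/(2*L))) = L*1 = L)
18704 - B(25) = 18704 - 1*25 = 18704 - 25 = 18679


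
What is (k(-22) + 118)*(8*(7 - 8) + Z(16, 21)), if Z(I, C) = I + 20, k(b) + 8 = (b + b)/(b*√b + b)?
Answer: 56*(-56*I + 55*√22)/(√22 - I) ≈ 3082.4 - 11.42*I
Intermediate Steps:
k(b) = -8 + 2*b/(b + b^(3/2)) (k(b) = -8 + (b + b)/(b*√b + b) = -8 + (2*b)/(b^(3/2) + b) = -8 + (2*b)/(b + b^(3/2)) = -8 + 2*b/(b + b^(3/2)))
Z(I, C) = 20 + I
(k(-22) + 118)*(8*(7 - 8) + Z(16, 21)) = (2*(-(-88)*I*√22 - 3*(-22))/(-22 + (-22)^(3/2)) + 118)*(8*(7 - 8) + (20 + 16)) = (2*(-(-88)*I*√22 + 66)/(-22 - 22*I*√22) + 118)*(8*(-1) + 36) = (2*(88*I*√22 + 66)/(-22 - 22*I*√22) + 118)*(-8 + 36) = (2*(66 + 88*I*√22)/(-22 - 22*I*√22) + 118)*28 = (118 + 2*(66 + 88*I*√22)/(-22 - 22*I*√22))*28 = 3304 + 56*(66 + 88*I*√22)/(-22 - 22*I*√22)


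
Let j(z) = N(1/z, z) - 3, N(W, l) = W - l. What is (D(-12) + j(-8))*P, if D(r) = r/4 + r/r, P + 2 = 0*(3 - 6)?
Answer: -23/4 ≈ -5.7500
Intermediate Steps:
P = -2 (P = -2 + 0*(3 - 6) = -2 + 0*(-3) = -2 + 0 = -2)
D(r) = 1 + r/4 (D(r) = r*(¼) + 1 = r/4 + 1 = 1 + r/4)
j(z) = -3 + 1/z - z (j(z) = (1/z - z) - 3 = -3 + 1/z - z)
(D(-12) + j(-8))*P = ((1 + (¼)*(-12)) + (-3 + 1/(-8) - 1*(-8)))*(-2) = ((1 - 3) + (-3 - ⅛ + 8))*(-2) = (-2 + 39/8)*(-2) = (23/8)*(-2) = -23/4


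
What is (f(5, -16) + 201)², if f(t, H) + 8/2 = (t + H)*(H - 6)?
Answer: 192721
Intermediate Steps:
f(t, H) = -4 + (-6 + H)*(H + t) (f(t, H) = -4 + (t + H)*(H - 6) = -4 + (H + t)*(-6 + H) = -4 + (-6 + H)*(H + t))
(f(5, -16) + 201)² = ((-4 + (-16)² - 6*(-16) - 6*5 - 16*5) + 201)² = ((-4 + 256 + 96 - 30 - 80) + 201)² = (238 + 201)² = 439² = 192721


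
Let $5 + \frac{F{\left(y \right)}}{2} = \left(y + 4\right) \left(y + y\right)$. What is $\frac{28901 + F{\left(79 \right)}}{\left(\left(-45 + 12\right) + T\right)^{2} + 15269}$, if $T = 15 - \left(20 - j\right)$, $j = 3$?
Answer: $\frac{18373}{5498} \approx 3.3418$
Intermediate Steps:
$F{\left(y \right)} = -10 + 4 y \left(4 + y\right)$ ($F{\left(y \right)} = -10 + 2 \left(y + 4\right) \left(y + y\right) = -10 + 2 \left(4 + y\right) 2 y = -10 + 2 \cdot 2 y \left(4 + y\right) = -10 + 4 y \left(4 + y\right)$)
$T = -2$ ($T = 15 - \left(20 - 3\right) = 15 - 17 = -2$)
$\frac{28901 + F{\left(79 \right)}}{\left(\left(-45 + 12\right) + T\right)^{2} + 15269} = \frac{28901 + \left(-10 + 4 \cdot 79^{2} + 16 \cdot 79\right)}{\left(\left(-45 + 12\right) - 2\right)^{2} + 15269} = \frac{28901 + \left(-10 + 4 \cdot 6241 + 1264\right)}{\left(-33 - 2\right)^{2} + 15269} = \frac{28901 + \left(-10 + 24964 + 1264\right)}{\left(-35\right)^{2} + 15269} = \frac{28901 + 26218}{1225 + 15269} = \frac{55119}{16494} = 55119 \cdot \frac{1}{16494} = \frac{18373}{5498}$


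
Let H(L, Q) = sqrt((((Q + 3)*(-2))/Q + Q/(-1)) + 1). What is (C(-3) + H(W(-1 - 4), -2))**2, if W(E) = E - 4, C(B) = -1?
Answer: 1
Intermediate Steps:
W(E) = -4 + E
H(L, Q) = sqrt(1 - Q + (-6 - 2*Q)/Q) (H(L, Q) = sqrt((((3 + Q)*(-2))/Q + Q*(-1)) + 1) = sqrt(((-6 - 2*Q)/Q - Q) + 1) = sqrt((-Q + (-6 - 2*Q)/Q) + 1) = sqrt(1 - Q + (-6 - 2*Q)/Q))
(C(-3) + H(W(-1 - 4), -2))**2 = (-1 + sqrt(-1 - 1*(-2) - 6/(-2)))**2 = (-1 + sqrt(-1 + 2 - 6*(-1/2)))**2 = (-1 + sqrt(-1 + 2 + 3))**2 = (-1 + sqrt(4))**2 = (-1 + 2)**2 = 1**2 = 1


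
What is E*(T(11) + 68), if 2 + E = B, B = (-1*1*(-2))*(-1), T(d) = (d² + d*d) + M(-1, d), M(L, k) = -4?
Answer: -1224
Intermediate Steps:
T(d) = -4 + 2*d² (T(d) = (d² + d*d) - 4 = (d² + d²) - 4 = 2*d² - 4 = -4 + 2*d²)
B = -2 (B = -1*(-2)*(-1) = 2*(-1) = -2)
E = -4 (E = -2 - 2 = -4)
E*(T(11) + 68) = -4*((-4 + 2*11²) + 68) = -4*((-4 + 2*121) + 68) = -4*((-4 + 242) + 68) = -4*(238 + 68) = -4*306 = -1224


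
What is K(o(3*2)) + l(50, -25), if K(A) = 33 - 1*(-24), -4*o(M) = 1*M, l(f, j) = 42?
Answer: 99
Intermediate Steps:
o(M) = -M/4
K(A) = 57 (K(A) = 33 + 24 = 57)
K(o(3*2)) + l(50, -25) = 57 + 42 = 99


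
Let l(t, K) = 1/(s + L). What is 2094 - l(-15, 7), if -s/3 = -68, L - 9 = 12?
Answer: 471149/225 ≈ 2094.0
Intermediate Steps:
L = 21 (L = 9 + 12 = 21)
s = 204 (s = -3*(-68) = 204)
l(t, K) = 1/225 (l(t, K) = 1/(204 + 21) = 1/225)
2094 - l(-15, 7) = 2094 - 1*1/225 = 2094 - 1/225 = 471149/225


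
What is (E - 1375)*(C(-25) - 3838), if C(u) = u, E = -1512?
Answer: 11152481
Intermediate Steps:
(E - 1375)*(C(-25) - 3838) = (-1512 - 1375)*(-25 - 3838) = -2887*(-3863) = 11152481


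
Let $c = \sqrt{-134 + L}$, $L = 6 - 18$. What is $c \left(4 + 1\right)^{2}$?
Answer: $25 i \sqrt{146} \approx 302.08 i$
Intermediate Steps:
$L = -12$ ($L = 6 - 18 = -12$)
$c = i \sqrt{146}$ ($c = \sqrt{-134 - 12} = \sqrt{-146} = i \sqrt{146} \approx 12.083 i$)
$c \left(4 + 1\right)^{2} = i \sqrt{146} \left(4 + 1\right)^{2} = i \sqrt{146} \cdot 5^{2} = i \sqrt{146} \cdot 25 = 25 i \sqrt{146}$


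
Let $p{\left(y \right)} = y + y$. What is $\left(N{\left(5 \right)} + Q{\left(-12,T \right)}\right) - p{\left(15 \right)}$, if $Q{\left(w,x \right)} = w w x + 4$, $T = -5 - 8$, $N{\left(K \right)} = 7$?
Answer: $-1891$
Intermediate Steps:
$T = -13$ ($T = -5 - 8 = -13$)
$Q{\left(w,x \right)} = 4 + x w^{2}$ ($Q{\left(w,x \right)} = w^{2} x + 4 = x w^{2} + 4 = 4 + x w^{2}$)
$p{\left(y \right)} = 2 y$
$\left(N{\left(5 \right)} + Q{\left(-12,T \right)}\right) - p{\left(15 \right)} = \left(7 + \left(4 - 13 \left(-12\right)^{2}\right)\right) - 2 \cdot 15 = \left(7 + \left(4 - 1872\right)\right) - 30 = \left(7 - 1868\right) - 30 = -1861 - 30 = -1891$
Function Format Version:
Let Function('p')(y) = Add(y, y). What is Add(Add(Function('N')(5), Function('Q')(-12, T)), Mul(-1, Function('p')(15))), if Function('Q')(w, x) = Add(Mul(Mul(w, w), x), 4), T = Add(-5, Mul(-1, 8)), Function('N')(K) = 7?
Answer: -1891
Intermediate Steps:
T = -13 (T = Add(-5, -8) = -13)
Function('Q')(w, x) = Add(4, Mul(x, Pow(w, 2))) (Function('Q')(w, x) = Add(Mul(Pow(w, 2), x), 4) = Add(Mul(x, Pow(w, 2)), 4) = Add(4, Mul(x, Pow(w, 2))))
Function('p')(y) = Mul(2, y)
Add(Add(Function('N')(5), Function('Q')(-12, T)), Mul(-1, Function('p')(15))) = Add(Add(7, Add(4, Mul(-13, Pow(-12, 2)))), Mul(-1, Mul(2, 15))) = Add(Add(7, Add(4, Mul(-13, 144))), Mul(-1, 30)) = Add(Add(7, Add(4, -1872)), -30) = Add(Add(7, -1868), -30) = Add(-1861, -30) = -1891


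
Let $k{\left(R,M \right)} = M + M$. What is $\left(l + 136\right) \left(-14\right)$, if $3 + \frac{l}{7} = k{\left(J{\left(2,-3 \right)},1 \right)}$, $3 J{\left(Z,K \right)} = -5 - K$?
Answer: $-1806$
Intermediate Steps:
$J{\left(Z,K \right)} = - \frac{5}{3} - \frac{K}{3}$ ($J{\left(Z,K \right)} = \frac{-5 - K}{3} = - \frac{5}{3} - \frac{K}{3}$)
$k{\left(R,M \right)} = 2 M$
$l = -7$ ($l = -21 + 7 \cdot 2 \cdot 1 = -21 + 7 \cdot 2 = -21 + 14 = -7$)
$\left(l + 136\right) \left(-14\right) = \left(-7 + 136\right) \left(-14\right) = 129 \left(-14\right) = -1806$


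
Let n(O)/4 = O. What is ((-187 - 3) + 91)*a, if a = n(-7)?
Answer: 2772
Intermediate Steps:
n(O) = 4*O
a = -28 (a = 4*(-7) = -28)
((-187 - 3) + 91)*a = ((-187 - 3) + 91)*(-28) = (-190 + 91)*(-28) = -99*(-28) = 2772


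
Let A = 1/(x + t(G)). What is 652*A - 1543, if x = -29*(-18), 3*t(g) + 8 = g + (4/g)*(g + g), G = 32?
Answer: -1231879/799 ≈ -1541.8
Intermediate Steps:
t(g) = g/3 (t(g) = -8/3 + (g + (4/g)*(g + g))/3 = -8/3 + (g + (4/g)*(2*g))/3 = -8/3 + (g + 8)/3 = -8/3 + (8 + g)/3 = -8/3 + (8/3 + g/3) = g/3)
x = 522
A = 3/1598 (A = 1/(522 + (⅓)*32) = 1/(522 + 32/3) = 1/(1598/3) = 3/1598 ≈ 0.0018773)
652*A - 1543 = 652*(3/1598) - 1543 = 978/799 - 1543 = -1231879/799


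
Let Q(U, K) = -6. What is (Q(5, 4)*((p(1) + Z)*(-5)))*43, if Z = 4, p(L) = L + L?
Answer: 7740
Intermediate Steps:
p(L) = 2*L
(Q(5, 4)*((p(1) + Z)*(-5)))*43 = -6*(2*1 + 4)*(-5)*43 = -6*(2 + 4)*(-5)*43 = -36*(-5)*43 = -6*(-30)*43 = 180*43 = 7740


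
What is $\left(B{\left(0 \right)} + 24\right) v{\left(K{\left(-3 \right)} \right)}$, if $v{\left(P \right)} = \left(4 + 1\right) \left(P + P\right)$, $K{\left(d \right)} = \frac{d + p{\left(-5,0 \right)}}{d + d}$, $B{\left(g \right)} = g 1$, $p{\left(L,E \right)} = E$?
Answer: $120$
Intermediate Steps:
$B{\left(g \right)} = g$
$K{\left(d \right)} = \frac{1}{2}$ ($K{\left(d \right)} = \frac{d + 0}{d + d} = \frac{d}{2 d} = d \frac{1}{2 d} = \frac{1}{2}$)
$v{\left(P \right)} = 10 P$ ($v{\left(P \right)} = 5 \cdot 2 P = 10 P$)
$\left(B{\left(0 \right)} + 24\right) v{\left(K{\left(-3 \right)} \right)} = \left(0 + 24\right) 10 \cdot \frac{1}{2} = 24 \cdot 5 = 120$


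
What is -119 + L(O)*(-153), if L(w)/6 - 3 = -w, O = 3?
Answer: -119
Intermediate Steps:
L(w) = 18 - 6*w (L(w) = 18 + 6*(-w) = 18 - 6*w)
-119 + L(O)*(-153) = -119 + (18 - 6*3)*(-153) = -119 + (18 - 18)*(-153) = -119 + 0*(-153) = -119 + 0 = -119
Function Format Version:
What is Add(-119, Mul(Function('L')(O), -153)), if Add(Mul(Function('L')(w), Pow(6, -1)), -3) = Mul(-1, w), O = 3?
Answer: -119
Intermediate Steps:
Function('L')(w) = Add(18, Mul(-6, w)) (Function('L')(w) = Add(18, Mul(6, Mul(-1, w))) = Add(18, Mul(-6, w)))
Add(-119, Mul(Function('L')(O), -153)) = Add(-119, Mul(Add(18, Mul(-6, 3)), -153)) = Add(-119, Mul(Add(18, -18), -153)) = Add(-119, Mul(0, -153)) = Add(-119, 0) = -119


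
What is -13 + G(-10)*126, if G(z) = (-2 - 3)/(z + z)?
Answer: 37/2 ≈ 18.500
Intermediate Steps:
G(z) = -5/(2*z) (G(z) = -5*1/(2*z) = -5/(2*z))
-13 + G(-10)*126 = -13 - 5/2/(-10)*126 = -13 - 5/2*(-1/10)*126 = -13 + (1/4)*126 = -13 + 63/2 = 37/2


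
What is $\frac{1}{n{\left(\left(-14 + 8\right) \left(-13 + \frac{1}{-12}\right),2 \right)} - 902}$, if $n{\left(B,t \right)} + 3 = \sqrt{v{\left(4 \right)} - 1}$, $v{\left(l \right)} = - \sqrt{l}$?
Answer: $- \frac{905}{819028} - \frac{i \sqrt{3}}{819028} \approx -0.001105 - 2.1148 \cdot 10^{-6} i$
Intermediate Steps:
$n{\left(B,t \right)} = -3 + i \sqrt{3}$ ($n{\left(B,t \right)} = -3 + \sqrt{- \sqrt{4} - 1} = -3 + \sqrt{\left(-1\right) 2 - 1} = -3 + \sqrt{-2 - 1} = -3 + \sqrt{-3} = -3 + i \sqrt{3}$)
$\frac{1}{n{\left(\left(-14 + 8\right) \left(-13 + \frac{1}{-12}\right),2 \right)} - 902} = \frac{1}{\left(-3 + i \sqrt{3}\right) - 902} = \frac{1}{-905 + i \sqrt{3}}$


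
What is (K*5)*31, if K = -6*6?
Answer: -5580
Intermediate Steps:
K = -36
(K*5)*31 = -36*5*31 = -180*31 = -5580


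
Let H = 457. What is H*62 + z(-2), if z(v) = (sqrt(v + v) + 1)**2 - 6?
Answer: 28325 + 4*I ≈ 28325.0 + 4.0*I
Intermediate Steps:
z(v) = -6 + (1 + sqrt(2)*sqrt(v))**2 (z(v) = (sqrt(2*v) + 1)**2 - 6 = (sqrt(2)*sqrt(v) + 1)**2 - 6 = (1 + sqrt(2)*sqrt(v))**2 - 6 = -6 + (1 + sqrt(2)*sqrt(v))**2)
H*62 + z(-2) = 457*62 + (-6 + (1 + sqrt(2)*sqrt(-2))**2) = 28334 + (-6 + (1 + sqrt(2)*(I*sqrt(2)))**2) = 28334 + (-6 + (1 + 2*I)**2) = 28328 + (1 + 2*I)**2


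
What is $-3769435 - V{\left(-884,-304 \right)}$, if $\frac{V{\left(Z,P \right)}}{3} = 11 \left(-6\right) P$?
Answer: $-3829627$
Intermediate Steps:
$V{\left(Z,P \right)} = - 198 P$ ($V{\left(Z,P \right)} = 3 \cdot 11 \left(-6\right) P = 3 \left(- 66 P\right) = - 198 P$)
$-3769435 - V{\left(-884,-304 \right)} = -3769435 - \left(-198\right) \left(-304\right) = -3769435 - 60192 = -3829627$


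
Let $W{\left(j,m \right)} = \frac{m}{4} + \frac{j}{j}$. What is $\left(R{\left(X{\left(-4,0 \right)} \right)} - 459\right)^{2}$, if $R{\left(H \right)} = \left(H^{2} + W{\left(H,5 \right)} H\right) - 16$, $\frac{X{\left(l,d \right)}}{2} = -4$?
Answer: $184041$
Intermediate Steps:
$W{\left(j,m \right)} = 1 + \frac{m}{4}$ ($W{\left(j,m \right)} = m \frac{1}{4} + 1 = \frac{m}{4} + 1 = 1 + \frac{m}{4}$)
$X{\left(l,d \right)} = -8$ ($X{\left(l,d \right)} = 2 \left(-4\right) = -8$)
$R{\left(H \right)} = -16 + H^{2} + \frac{9 H}{4}$ ($R{\left(H \right)} = \left(H^{2} + \left(1 + \frac{1}{4} \cdot 5\right) H\right) - 16 = \left(H^{2} + \left(1 + \frac{5}{4}\right) H\right) - 16 = \left(H^{2} + \frac{9 H}{4}\right) - 16 = -16 + H^{2} + \frac{9 H}{4}$)
$\left(R{\left(X{\left(-4,0 \right)} \right)} - 459\right)^{2} = \left(\left(-16 + \left(-8\right)^{2} + \frac{9}{4} \left(-8\right)\right) - 459\right)^{2} = \left(\left(-16 + 64 - 18\right) - 459\right)^{2} = \left(30 - 459\right)^{2} = \left(-429\right)^{2} = 184041$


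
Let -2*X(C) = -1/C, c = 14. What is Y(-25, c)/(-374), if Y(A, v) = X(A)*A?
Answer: -1/748 ≈ -0.0013369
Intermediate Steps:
X(C) = 1/(2*C) (X(C) = -(-1)/(2*C) = 1/(2*C))
Y(A, v) = 1/2 (Y(A, v) = (1/(2*A))*A = 1/2)
Y(-25, c)/(-374) = (1/2)/(-374) = (1/2)*(-1/374) = -1/748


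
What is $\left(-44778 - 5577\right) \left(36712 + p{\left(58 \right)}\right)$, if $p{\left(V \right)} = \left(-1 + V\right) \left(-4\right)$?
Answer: $-1837151820$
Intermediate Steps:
$p{\left(V \right)} = 4 - 4 V$
$\left(-44778 - 5577\right) \left(36712 + p{\left(58 \right)}\right) = \left(-44778 - 5577\right) \left(36712 + \left(4 - 232\right)\right) = - 50355 \left(36712 + \left(4 - 232\right)\right) = - 50355 \left(36712 - 228\right) = \left(-50355\right) 36484 = -1837151820$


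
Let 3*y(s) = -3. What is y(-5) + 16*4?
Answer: 63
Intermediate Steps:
y(s) = -1 (y(s) = (1/3)*(-3) = -1)
y(-5) + 16*4 = -1 + 16*4 = -1 + 64 = 63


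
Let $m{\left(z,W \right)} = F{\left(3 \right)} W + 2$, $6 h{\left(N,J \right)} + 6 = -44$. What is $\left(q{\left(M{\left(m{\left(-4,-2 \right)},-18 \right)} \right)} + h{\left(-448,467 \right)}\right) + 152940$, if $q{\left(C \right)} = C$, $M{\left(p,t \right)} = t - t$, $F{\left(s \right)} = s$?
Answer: $\frac{458795}{3} \approx 1.5293 \cdot 10^{5}$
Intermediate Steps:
$h{\left(N,J \right)} = - \frac{25}{3}$ ($h{\left(N,J \right)} = -1 + \frac{1}{6} \left(-44\right) = -1 - \frac{22}{3} = - \frac{25}{3}$)
$m{\left(z,W \right)} = 2 + 3 W$ ($m{\left(z,W \right)} = 3 W + 2 = 2 + 3 W$)
$M{\left(p,t \right)} = 0$
$\left(q{\left(M{\left(m{\left(-4,-2 \right)},-18 \right)} \right)} + h{\left(-448,467 \right)}\right) + 152940 = \left(0 - \frac{25}{3}\right) + 152940 = - \frac{25}{3} + 152940 = \frac{458795}{3}$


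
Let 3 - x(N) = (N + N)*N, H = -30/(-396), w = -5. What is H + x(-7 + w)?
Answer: -18805/66 ≈ -284.92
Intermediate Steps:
H = 5/66 (H = -30*(-1/396) = 5/66 ≈ 0.075758)
x(N) = 3 - 2*N**2 (x(N) = 3 - (N + N)*N = 3 - 2*N*N = 3 - 2*N**2)
H + x(-7 + w) = 5/66 + (3 - 2*(-7 - 5)**2) = 5/66 + (3 - 2*(-12)**2) = 5/66 + (3 - 2*144) = 5/66 + (3 - 288) = 5/66 - 285 = -18805/66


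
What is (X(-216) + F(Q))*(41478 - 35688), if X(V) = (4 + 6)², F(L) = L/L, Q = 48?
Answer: 584790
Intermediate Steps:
F(L) = 1
X(V) = 100 (X(V) = 10² = 100)
(X(-216) + F(Q))*(41478 - 35688) = (100 + 1)*(41478 - 35688) = 101*5790 = 584790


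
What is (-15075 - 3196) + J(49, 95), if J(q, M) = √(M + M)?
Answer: -18271 + √190 ≈ -18257.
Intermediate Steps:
J(q, M) = √2*√M (J(q, M) = √(2*M) = √2*√M)
(-15075 - 3196) + J(49, 95) = (-15075 - 3196) + √2*√95 = -18271 + √190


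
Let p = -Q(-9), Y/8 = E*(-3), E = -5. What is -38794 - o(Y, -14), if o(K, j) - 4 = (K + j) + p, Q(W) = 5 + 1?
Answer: -38898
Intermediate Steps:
Y = 120 (Y = 8*(-5*(-3)) = 8*15 = 120)
Q(W) = 6
p = -6 (p = -1*6 = -6)
o(K, j) = -2 + K + j (o(K, j) = 4 + ((K + j) - 6) = 4 + (-6 + K + j) = -2 + K + j)
-38794 - o(Y, -14) = -38794 - (-2 + 120 - 14) = -38794 - 1*104 = -38794 - 104 = -38898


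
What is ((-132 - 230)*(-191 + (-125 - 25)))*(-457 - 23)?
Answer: -59252160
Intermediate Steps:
((-132 - 230)*(-191 + (-125 - 25)))*(-457 - 23) = -362*(-191 - 150)*(-480) = -362*(-341)*(-480) = 123442*(-480) = -59252160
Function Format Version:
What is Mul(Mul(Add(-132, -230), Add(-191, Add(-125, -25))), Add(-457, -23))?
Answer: -59252160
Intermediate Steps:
Mul(Mul(Add(-132, -230), Add(-191, Add(-125, -25))), Add(-457, -23)) = Mul(Mul(-362, Add(-191, -150)), -480) = Mul(Mul(-362, -341), -480) = Mul(123442, -480) = -59252160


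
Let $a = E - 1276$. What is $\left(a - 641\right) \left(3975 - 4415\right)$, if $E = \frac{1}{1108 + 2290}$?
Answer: $\frac{1433072300}{1699} \approx 8.4348 \cdot 10^{5}$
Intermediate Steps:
$E = \frac{1}{3398} \approx 0.00029429$
$a = - \frac{4335847}{3398}$ ($a = \frac{1}{3398} - 1276 = - \frac{4335847}{3398} \approx -1276.0$)
$\left(a - 641\right) \left(3975 - 4415\right) = \left(- \frac{4335847}{3398} - 641\right) \left(3975 - 4415\right) = \left(- \frac{6513965}{3398}\right) \left(-440\right) = \frac{1433072300}{1699}$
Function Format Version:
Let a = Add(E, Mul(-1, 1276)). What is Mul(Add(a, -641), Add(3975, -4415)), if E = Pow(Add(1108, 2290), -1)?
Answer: Rational(1433072300, 1699) ≈ 8.4348e+5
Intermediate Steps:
E = Rational(1, 3398) (E = Pow(3398, -1) = Rational(1, 3398) ≈ 0.00029429)
a = Rational(-4335847, 3398) (a = Add(Rational(1, 3398), Mul(-1, 1276)) = Add(Rational(1, 3398), -1276) = Rational(-4335847, 3398) ≈ -1276.0)
Mul(Add(a, -641), Add(3975, -4415)) = Mul(Add(Rational(-4335847, 3398), -641), Add(3975, -4415)) = Mul(Rational(-6513965, 3398), -440) = Rational(1433072300, 1699)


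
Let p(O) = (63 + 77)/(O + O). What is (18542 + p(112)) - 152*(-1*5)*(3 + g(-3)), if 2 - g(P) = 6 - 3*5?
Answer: 233461/8 ≈ 29183.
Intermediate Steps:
g(P) = 11 (g(P) = 2 - (6 - 3*5) = 2 - (6 - 15) = 2 - 1*(-9) = 2 + 9 = 11)
p(O) = 70/O (p(O) = 140/((2*O)) = 140*(1/(2*O)) = 70/O)
(18542 + p(112)) - 152*(-1*5)*(3 + g(-3)) = (18542 + 70/112) - 152*(-1*5)*(3 + 11) = (18542 + 70*(1/112)) - (-760)*14 = (18542 + 5/8) - 152*(-70) = 148341/8 + 10640 = 233461/8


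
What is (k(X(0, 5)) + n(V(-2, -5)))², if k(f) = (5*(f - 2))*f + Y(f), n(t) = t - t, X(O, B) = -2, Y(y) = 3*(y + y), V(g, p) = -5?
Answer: 784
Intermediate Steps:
Y(y) = 6*y (Y(y) = 3*(2*y) = 6*y)
n(t) = 0
k(f) = 6*f + f*(-10 + 5*f) (k(f) = (5*(f - 2))*f + 6*f = (5*(-2 + f))*f + 6*f = (-10 + 5*f)*f + 6*f = f*(-10 + 5*f) + 6*f = 6*f + f*(-10 + 5*f))
(k(X(0, 5)) + n(V(-2, -5)))² = (-2*(-4 + 5*(-2)) + 0)² = (-2*(-4 - 10) + 0)² = (-2*(-14) + 0)² = (28 + 0)² = 28² = 784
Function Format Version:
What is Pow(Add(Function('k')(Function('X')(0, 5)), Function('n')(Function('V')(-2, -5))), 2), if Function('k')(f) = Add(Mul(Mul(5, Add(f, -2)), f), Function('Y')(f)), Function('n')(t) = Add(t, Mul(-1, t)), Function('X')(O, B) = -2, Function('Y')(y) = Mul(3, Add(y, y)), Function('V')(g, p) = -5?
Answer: 784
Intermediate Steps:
Function('Y')(y) = Mul(6, y) (Function('Y')(y) = Mul(3, Mul(2, y)) = Mul(6, y))
Function('n')(t) = 0
Function('k')(f) = Add(Mul(6, f), Mul(f, Add(-10, Mul(5, f)))) (Function('k')(f) = Add(Mul(Mul(5, Add(f, -2)), f), Mul(6, f)) = Add(Mul(Mul(5, Add(-2, f)), f), Mul(6, f)) = Add(Mul(Add(-10, Mul(5, f)), f), Mul(6, f)) = Add(Mul(f, Add(-10, Mul(5, f))), Mul(6, f)) = Add(Mul(6, f), Mul(f, Add(-10, Mul(5, f)))))
Pow(Add(Function('k')(Function('X')(0, 5)), Function('n')(Function('V')(-2, -5))), 2) = Pow(Add(Mul(-2, Add(-4, Mul(5, -2))), 0), 2) = Pow(Add(Mul(-2, Add(-4, -10)), 0), 2) = Pow(Add(Mul(-2, -14), 0), 2) = Pow(Add(28, 0), 2) = Pow(28, 2) = 784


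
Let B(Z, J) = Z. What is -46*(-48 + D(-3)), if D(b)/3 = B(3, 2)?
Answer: 1794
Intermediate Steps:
D(b) = 9 (D(b) = 3*3 = 9)
-46*(-48 + D(-3)) = -46*(-48 + 9) = -46*(-39) = 1794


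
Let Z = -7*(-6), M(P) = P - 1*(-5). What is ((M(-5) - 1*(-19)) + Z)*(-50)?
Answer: -3050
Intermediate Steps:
M(P) = 5 + P (M(P) = P + 5 = 5 + P)
Z = 42
((M(-5) - 1*(-19)) + Z)*(-50) = (((5 - 5) - 1*(-19)) + 42)*(-50) = ((0 + 19) + 42)*(-50) = (19 + 42)*(-50) = 61*(-50) = -3050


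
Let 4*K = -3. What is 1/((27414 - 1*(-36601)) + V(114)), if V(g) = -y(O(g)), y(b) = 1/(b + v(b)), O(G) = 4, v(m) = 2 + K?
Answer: 21/1344311 ≈ 1.5621e-5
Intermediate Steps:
K = -3/4 (K = (1/4)*(-3) = -3/4 ≈ -0.75000)
v(m) = 5/4 (v(m) = 2 - 3/4 = 5/4)
y(b) = 1/(5/4 + b) (y(b) = 1/(b + 5/4) = 1/(5/4 + b))
V(g) = -4/21 (V(g) = -4/(5 + 4*4) = -4/(5 + 16) = -4/21)
1/((27414 - 1*(-36601)) + V(114)) = 1/((27414 - 1*(-36601)) - 4/21) = 1/((27414 + 36601) - 4/21) = 1/(64015 - 4/21) = 1/(1344311/21) = 21/1344311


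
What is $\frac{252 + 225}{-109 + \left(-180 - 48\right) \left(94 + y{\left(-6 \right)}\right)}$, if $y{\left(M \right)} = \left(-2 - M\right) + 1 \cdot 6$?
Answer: $- \frac{477}{23821} \approx -0.020024$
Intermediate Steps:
$y{\left(M \right)} = 4 - M$ ($y{\left(M \right)} = \left(-2 - M\right) + 6 = 4 - M$)
$\frac{252 + 225}{-109 + \left(-180 - 48\right) \left(94 + y{\left(-6 \right)}\right)} = \frac{252 + 225}{-109 + \left(-180 - 48\right) \left(94 + \left(4 - -6\right)\right)} = \frac{477}{-109 - 228 \left(94 + \left(4 + 6\right)\right)} = \frac{477}{-109 - 228 \left(94 + 10\right)} = \frac{477}{-109 - 23712} = \frac{477}{-23821} = 477 \left(- \frac{1}{23821}\right) = - \frac{477}{23821}$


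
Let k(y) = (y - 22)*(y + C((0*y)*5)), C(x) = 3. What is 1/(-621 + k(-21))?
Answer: 1/153 ≈ 0.0065359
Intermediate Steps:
k(y) = (-22 + y)*(3 + y) (k(y) = (y - 22)*(y + 3) = (-22 + y)*(3 + y))
1/(-621 + k(-21)) = 1/(-621 + (-66 + (-21)² - 19*(-21))) = 1/(-621 + (-66 + 441 + 399)) = 1/(-621 + 774) = 1/153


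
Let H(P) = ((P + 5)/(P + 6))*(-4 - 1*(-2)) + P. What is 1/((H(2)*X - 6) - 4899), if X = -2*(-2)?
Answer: -1/4904 ≈ -0.00020392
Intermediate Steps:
H(P) = P - 2*(5 + P)/(6 + P) (H(P) = ((5 + P)/(6 + P))*(-4 + 2) + P = ((5 + P)/(6 + P))*(-2) + P = -2*(5 + P)/(6 + P) + P = P - 2*(5 + P)/(6 + P))
X = 4
1/((H(2)*X - 6) - 4899) = 1/((((-10 + 2² + 4*2)/(6 + 2))*4 - 6) - 4899) = 1/((((-10 + 4 + 8)/8)*4 - 6) - 4899) = 1/((((⅛)*2)*4 - 6) - 4899) = 1/(((¼)*4 - 6) - 4899) = 1/((1 - 6) - 4899) = 1/(-5 - 4899) = 1/(-4904) = -1/4904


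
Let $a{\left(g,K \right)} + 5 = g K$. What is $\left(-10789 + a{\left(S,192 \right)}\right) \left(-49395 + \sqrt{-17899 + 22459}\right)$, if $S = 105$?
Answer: $-462633570 + 37464 \sqrt{285} \approx -4.62 \cdot 10^{8}$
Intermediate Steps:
$a{\left(g,K \right)} = -5 + K g$ ($a{\left(g,K \right)} = -5 + g K = -5 + K g$)
$\left(-10789 + a{\left(S,192 \right)}\right) \left(-49395 + \sqrt{-17899 + 22459}\right) = \left(-10789 + \left(-5 + 192 \cdot 105\right)\right) \left(-49395 + \sqrt{-17899 + 22459}\right) = \left(-10789 + \left(-5 + 20160\right)\right) \left(-49395 + \sqrt{4560}\right) = \left(-10789 + 20155\right) \left(-49395 + 4 \sqrt{285}\right) = 9366 \left(-49395 + 4 \sqrt{285}\right) = -462633570 + 37464 \sqrt{285}$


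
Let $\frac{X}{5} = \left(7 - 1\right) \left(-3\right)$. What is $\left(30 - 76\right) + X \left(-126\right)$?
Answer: $11294$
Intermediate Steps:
$X = -90$ ($X = 5 \left(7 - 1\right) \left(-3\right) = 5 \cdot 6 \left(-3\right) = 5 \left(-18\right) = -90$)
$\left(30 - 76\right) + X \left(-126\right) = \left(30 - 76\right) - -11340 = -46 + 11340 = 11294$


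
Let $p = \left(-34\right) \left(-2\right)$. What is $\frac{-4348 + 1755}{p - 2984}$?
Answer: $\frac{2593}{2916} \approx 0.88923$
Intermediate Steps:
$p = 68$
$\frac{-4348 + 1755}{p - 2984} = \frac{-4348 + 1755}{68 - 2984} = - \frac{2593}{-2916} = \left(-2593\right) \left(- \frac{1}{2916}\right) = \frac{2593}{2916}$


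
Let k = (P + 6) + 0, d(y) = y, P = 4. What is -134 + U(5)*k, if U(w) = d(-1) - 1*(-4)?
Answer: -104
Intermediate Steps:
k = 10 (k = (4 + 6) + 0 = 10 + 0 = 10)
U(w) = 3 (U(w) = -1 - 1*(-4) = -1 + 4 = 3)
-134 + U(5)*k = -134 + 3*10 = -134 + 30 = -104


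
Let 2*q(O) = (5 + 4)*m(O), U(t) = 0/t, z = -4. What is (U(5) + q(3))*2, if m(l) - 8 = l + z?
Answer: 63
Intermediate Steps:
m(l) = 4 + l (m(l) = 8 + (l - 4) = 8 + (-4 + l) = 4 + l)
U(t) = 0
q(O) = 18 + 9*O/2 (q(O) = ((5 + 4)*(4 + O))/2 = (9*(4 + O))/2 = (36 + 9*O)/2 = 18 + 9*O/2)
(U(5) + q(3))*2 = (0 + (18 + (9/2)*3))*2 = (0 + (18 + 27/2))*2 = (0 + 63/2)*2 = (63/2)*2 = 63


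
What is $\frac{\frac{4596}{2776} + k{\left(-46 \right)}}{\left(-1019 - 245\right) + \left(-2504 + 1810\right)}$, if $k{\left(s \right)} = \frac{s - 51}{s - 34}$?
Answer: $- \frac{79619}{54354080} \approx -0.0014648$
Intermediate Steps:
$k{\left(s \right)} = \frac{-51 + s}{-34 + s}$
$\frac{\frac{4596}{2776} + k{\left(-46 \right)}}{\left(-1019 - 245\right) + \left(-2504 + 1810\right)} = \frac{\frac{4596}{2776} + \frac{-51 - 46}{-34 - 46}}{\left(-1019 - 245\right) + \left(-2504 + 1810\right)} = \frac{4596 \cdot \frac{1}{2776} + \frac{1}{-80} \left(-97\right)}{-1264 - 694} = \frac{\frac{1149}{694} - - \frac{97}{80}}{-1958} = \left(\frac{1149}{694} + \frac{97}{80}\right) \left(- \frac{1}{1958}\right) = \frac{79619}{27760} \left(- \frac{1}{1958}\right) = - \frac{79619}{54354080}$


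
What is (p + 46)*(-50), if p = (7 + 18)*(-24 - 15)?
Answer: 46450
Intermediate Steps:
p = -975 (p = 25*(-39) = -975)
(p + 46)*(-50) = (-975 + 46)*(-50) = -929*(-50) = 46450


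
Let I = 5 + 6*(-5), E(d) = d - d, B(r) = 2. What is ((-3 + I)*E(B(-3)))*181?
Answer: 0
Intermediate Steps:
E(d) = 0
I = -25 (I = 5 - 30 = -25)
((-3 + I)*E(B(-3)))*181 = ((-3 - 25)*0)*181 = -28*0*181 = 0*181 = 0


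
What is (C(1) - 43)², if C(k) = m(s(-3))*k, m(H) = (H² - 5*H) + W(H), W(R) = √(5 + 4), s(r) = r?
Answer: 256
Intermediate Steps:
W(R) = 3 (W(R) = √9 = 3)
m(H) = 3 + H² - 5*H (m(H) = (H² - 5*H) + 3 = 3 + H² - 5*H)
C(k) = 27*k (C(k) = (3 + (-3)² - 5*(-3))*k = (3 + 9 + 15)*k = 27*k)
(C(1) - 43)² = (27*1 - 43)² = (27 - 43)² = (-16)² = 256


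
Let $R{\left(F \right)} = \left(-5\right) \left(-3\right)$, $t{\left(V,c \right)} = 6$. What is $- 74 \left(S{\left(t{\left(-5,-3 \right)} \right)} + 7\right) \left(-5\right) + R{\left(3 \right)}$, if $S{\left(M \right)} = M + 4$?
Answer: $6305$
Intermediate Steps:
$S{\left(M \right)} = 4 + M$
$R{\left(F \right)} = 15$
$- 74 \left(S{\left(t{\left(-5,-3 \right)} \right)} + 7\right) \left(-5\right) + R{\left(3 \right)} = - 74 \left(\left(4 + 6\right) + 7\right) \left(-5\right) + 15 = - 74 \left(10 + 7\right) \left(-5\right) + 15 = - 74 \cdot 17 \left(-5\right) + 15 = \left(-74\right) \left(-85\right) + 15 = 6290 + 15 = 6305$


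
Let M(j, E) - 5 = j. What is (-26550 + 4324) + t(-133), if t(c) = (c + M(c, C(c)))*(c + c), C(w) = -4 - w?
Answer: 47200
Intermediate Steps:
M(j, E) = 5 + j
t(c) = 2*c*(5 + 2*c) (t(c) = (c + (5 + c))*(c + c) = (5 + 2*c)*(2*c) = 2*c*(5 + 2*c))
(-26550 + 4324) + t(-133) = (-26550 + 4324) + 2*(-133)*(5 + 2*(-133)) = -22226 + 2*(-133)*(5 - 266) = -22226 + 2*(-133)*(-261) = -22226 + 69426 = 47200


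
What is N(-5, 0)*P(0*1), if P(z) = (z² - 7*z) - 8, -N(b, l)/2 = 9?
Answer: 144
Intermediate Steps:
N(b, l) = -18 (N(b, l) = -2*9 = -18)
P(z) = -8 + z² - 7*z
N(-5, 0)*P(0*1) = -18*(-8 + (0*1)² - 0) = -18*(-8 + 0² - 7*0) = -18*(-8 + 0 + 0) = -18*(-8) = 144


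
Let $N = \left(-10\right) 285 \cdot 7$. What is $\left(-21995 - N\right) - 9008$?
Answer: $-11053$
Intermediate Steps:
$N = -19950$ ($N = \left(-2850\right) 7 = -19950$)
$\left(-21995 - N\right) - 9008 = \left(-21995 - -19950\right) - 9008 = \left(-21995 + 19950\right) - 9008 = -2045 - 9008 = -11053$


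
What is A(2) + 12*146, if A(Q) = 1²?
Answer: 1753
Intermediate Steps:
A(Q) = 1
A(2) + 12*146 = 1 + 12*146 = 1 + 1752 = 1753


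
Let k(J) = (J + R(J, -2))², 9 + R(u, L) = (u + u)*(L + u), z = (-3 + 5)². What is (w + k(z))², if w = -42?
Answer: 6241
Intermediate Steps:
z = 4 (z = 2² = 4)
R(u, L) = -9 + 2*u*(L + u) (R(u, L) = -9 + (u + u)*(L + u) = -9 + (2*u)*(L + u) = -9 + 2*u*(L + u))
k(J) = (-9 - 3*J + 2*J²)² (k(J) = (J + (-9 + 2*J² + 2*(-2)*J))² = (J + (-9 + 2*J² - 4*J))² = (J + (-9 - 4*J + 2*J²))² = (-9 - 3*J + 2*J²)²)
(w + k(z))² = (-42 + (9 - 2*4² + 3*4)²)² = (-42 + (9 - 2*16 + 12)²)² = (-42 + (9 - 32 + 12)²)² = (-42 + (-11)²)² = (-42 + 121)² = 79² = 6241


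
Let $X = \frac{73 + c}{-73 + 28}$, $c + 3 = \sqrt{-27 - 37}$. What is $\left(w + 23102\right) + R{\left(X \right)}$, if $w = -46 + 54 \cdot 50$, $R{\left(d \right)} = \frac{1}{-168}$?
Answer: $\frac{4327007}{168} \approx 25756.0$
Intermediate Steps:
$c = -3 + 8 i$ ($c = -3 + \sqrt{-27 - 37} = -3 + \sqrt{-64} = -3 + 8 i \approx -3.0 + 8.0 i$)
$X = - \frac{14}{9} - \frac{8 i}{45}$ ($X = \frac{73 - \left(3 - 8 i\right)}{-73 + 28} = \frac{70 + 8 i}{-45} = \left(70 + 8 i\right) \left(- \frac{1}{45}\right) = - \frac{14}{9} - \frac{8 i}{45} \approx -1.5556 - 0.17778 i$)
$R{\left(d \right)} = - \frac{1}{168}$
$w = 2654$ ($w = -46 + 2700 = 2654$)
$\left(w + 23102\right) + R{\left(X \right)} = \left(2654 + 23102\right) - \frac{1}{168} = 25756 - \frac{1}{168} = \frac{4327007}{168}$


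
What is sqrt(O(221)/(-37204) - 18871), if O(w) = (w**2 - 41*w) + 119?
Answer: I*sqrt(6530386338483)/18602 ≈ 137.38*I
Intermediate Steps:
O(w) = 119 + w**2 - 41*w
sqrt(O(221)/(-37204) - 18871) = sqrt((119 + 221**2 - 41*221)/(-37204) - 18871) = sqrt((119 + 48841 - 9061)*(-1/37204) - 18871) = sqrt(39899*(-1/37204) - 18871) = sqrt(-39899/37204 - 18871) = sqrt(-702116583/37204) = I*sqrt(6530386338483)/18602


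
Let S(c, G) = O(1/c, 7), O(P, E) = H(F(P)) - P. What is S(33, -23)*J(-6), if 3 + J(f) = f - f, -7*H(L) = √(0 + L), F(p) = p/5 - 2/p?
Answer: 1/11 + I*√1796685/385 ≈ 0.090909 + 3.4816*I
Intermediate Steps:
F(p) = -2/p + p/5 (F(p) = p*(⅕) - 2/p = p/5 - 2/p = -2/p + p/5)
H(L) = -√L/7 (H(L) = -√(0 + L)/7 = -√L/7)
O(P, E) = -P - √(-2/P + P/5)/7 (O(P, E) = -√(-2/P + P/5)/7 - P = -P - √(-2/P + P/5)/7)
J(f) = -3 (J(f) = -3 + (f - f) = -3 + 0 = -3)
S(c, G) = -1/c - √(-50*c + 5/c)/35
S(33, -23)*J(-6) = (-1/33 - √(-50*33 + 5/33)/35)*(-3) = (-1*1/33 - √(-1650 + 5*(1/33))/35)*(-3) = (-1/33 - √(-1650 + 5/33)/35)*(-3) = (-1/33 - I*√1796685/1155)*(-3) = 1/11 + I*√1796685/385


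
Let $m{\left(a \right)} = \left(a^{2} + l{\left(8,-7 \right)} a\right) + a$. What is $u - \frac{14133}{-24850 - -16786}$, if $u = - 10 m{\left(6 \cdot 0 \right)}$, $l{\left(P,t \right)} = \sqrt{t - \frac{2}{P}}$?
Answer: $\frac{673}{384} \approx 1.7526$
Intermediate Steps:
$m{\left(a \right)} = a + a^{2} + \frac{i a \sqrt{29}}{2}$ ($m{\left(a \right)} = \left(a^{2} + \sqrt{-7 - \frac{2}{8}} a\right) + a = \left(a^{2} + \sqrt{-7 - \frac{1}{4}} a\right) + a = \left(a^{2} + \sqrt{- \frac{29}{4}} a\right) + a = \left(a^{2} + \frac{i \sqrt{29}}{2} a\right) + a = \left(a^{2} + \frac{i a \sqrt{29}}{2}\right) + a = a + a^{2} + \frac{i a \sqrt{29}}{2}$)
$u = 0$ ($u = - 10 \frac{6 \cdot 0 \left(2 + 2 \cdot 6 \cdot 0 + i \sqrt{29}\right)}{2} = - 10 \cdot \frac{1}{2} \cdot 0 \left(2 + 2 \cdot 0 + i \sqrt{29}\right) = - 10 \cdot \frac{1}{2} \cdot 0 \left(2 + 0 + i \sqrt{29}\right) = - 10 \cdot \frac{1}{2} \cdot 0 \left(2 + i \sqrt{29}\right) = \left(-10\right) 0 = 0$)
$u - \frac{14133}{-24850 - -16786} = 0 - \frac{14133}{-24850 - -16786} = 0 - \frac{14133}{-24850 + 16786} = 0 - \frac{14133}{-8064} = 0 - - \frac{673}{384} = 0 + \frac{673}{384} = \frac{673}{384}$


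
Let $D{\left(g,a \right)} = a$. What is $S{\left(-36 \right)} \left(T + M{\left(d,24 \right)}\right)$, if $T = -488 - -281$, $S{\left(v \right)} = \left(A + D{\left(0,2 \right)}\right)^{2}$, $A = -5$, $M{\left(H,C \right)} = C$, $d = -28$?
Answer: $-1647$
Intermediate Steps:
$S{\left(v \right)} = 9$ ($S{\left(v \right)} = \left(-5 + 2\right)^{2} = \left(-3\right)^{2} = 9$)
$T = -207$ ($T = -488 + 281 = -207$)
$S{\left(-36 \right)} \left(T + M{\left(d,24 \right)}\right) = 9 \left(-207 + 24\right) = 9 \left(-183\right) = -1647$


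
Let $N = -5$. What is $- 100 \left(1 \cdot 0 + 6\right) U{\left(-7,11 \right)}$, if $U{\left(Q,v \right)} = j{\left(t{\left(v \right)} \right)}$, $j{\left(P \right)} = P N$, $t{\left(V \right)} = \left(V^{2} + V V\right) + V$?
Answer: $759000$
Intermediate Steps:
$t{\left(V \right)} = V + 2 V^{2}$ ($t{\left(V \right)} = \left(V^{2} + V^{2}\right) + V = 2 V^{2} + V = V + 2 V^{2}$)
$j{\left(P \right)} = - 5 P$ ($j{\left(P \right)} = P \left(-5\right) = - 5 P$)
$U{\left(Q,v \right)} = - 5 v \left(1 + 2 v\right)$
$- 100 \left(1 \cdot 0 + 6\right) U{\left(-7,11 \right)} = - 100 \left(1 \cdot 0 + 6\right) \left(\left(-5\right) 11 \left(1 + 2 \cdot 11\right)\right) = - 100 \left(0 + 6\right) \left(\left(-5\right) 11 \left(1 + 22\right)\right) = \left(-100\right) 6 \left(\left(-5\right) 11 \cdot 23\right) = \left(-600\right) \left(-1265\right) = 759000$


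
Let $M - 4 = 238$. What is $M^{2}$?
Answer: $58564$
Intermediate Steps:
$M = 242$ ($M = 4 + 238 = 242$)
$M^{2} = 242^{2} = 58564$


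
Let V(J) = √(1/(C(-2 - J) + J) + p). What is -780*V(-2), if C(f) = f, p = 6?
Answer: -390*√22 ≈ -1829.3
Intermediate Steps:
V(J) = √22/2 (V(J) = √(1/((-2 - J) + J) + 6) = √(1/(-2) + 6) = √(-½ + 6) = √(11/2) = √22/2)
-780*V(-2) = -780*√22/2 = -390*√22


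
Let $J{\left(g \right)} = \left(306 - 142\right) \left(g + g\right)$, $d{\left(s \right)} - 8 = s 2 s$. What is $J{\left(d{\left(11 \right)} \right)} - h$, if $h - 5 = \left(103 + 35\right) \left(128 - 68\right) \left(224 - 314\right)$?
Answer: $827195$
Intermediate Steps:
$d{\left(s \right)} = 8 + 2 s^{2}$ ($d{\left(s \right)} = 8 + s 2 s = 8 + 2 s s = 8 + 2 s^{2}$)
$J{\left(g \right)} = 328 g$ ($J{\left(g \right)} = 164 \cdot 2 g = 328 g$)
$h = -745195$ ($h = 5 + \left(103 + 35\right) \left(128 - 68\right) \left(224 - 314\right) = 5 + 138 \cdot 60 \left(-90\right) = 5 + 8280 \left(-90\right) = 5 - 745200 = -745195$)
$J{\left(d{\left(11 \right)} \right)} - h = 328 \left(8 + 2 \cdot 11^{2}\right) - -745195 = 328 \left(8 + 2 \cdot 121\right) + 745195 = 328 \left(8 + 242\right) + 745195 = 328 \cdot 250 + 745195 = 82000 + 745195 = 827195$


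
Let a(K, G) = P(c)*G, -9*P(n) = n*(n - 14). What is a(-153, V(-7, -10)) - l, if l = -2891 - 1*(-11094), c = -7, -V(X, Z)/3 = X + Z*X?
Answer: -5116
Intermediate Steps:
V(X, Z) = -3*X - 3*X*Z (V(X, Z) = -3*(X + Z*X) = -3*(X + X*Z) = -3*X - 3*X*Z)
l = 8203 (l = -2891 + 11094 = 8203)
P(n) = -n*(-14 + n)/9 (P(n) = -n*(n - 14)/9 = -n*(-14 + n)/9)
a(K, G) = -49*G/3 (a(K, G) = ((⅑)*(-7)*(14 - 1*(-7)))*G = ((⅑)*(-7)*(14 + 7))*G = ((⅑)*(-7)*21)*G = -49*G/3)
a(-153, V(-7, -10)) - l = -(-49)*(-7)*(1 - 10) - 1*8203 = -(-49)*(-7)*(-9) - 8203 = -49/3*(-189) - 8203 = 3087 - 8203 = -5116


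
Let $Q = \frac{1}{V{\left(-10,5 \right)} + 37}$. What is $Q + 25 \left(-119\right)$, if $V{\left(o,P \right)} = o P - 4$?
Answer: $- \frac{50576}{17} \approx -2975.1$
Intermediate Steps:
$V{\left(o,P \right)} = -4 + P o$ ($V{\left(o,P \right)} = P o - 4 = -4 + P o$)
$Q = - \frac{1}{17}$ ($Q = \frac{1}{\left(-4 + 5 \left(-10\right)\right) + 37} = \frac{1}{\left(-4 - 50\right) + 37} = \frac{1}{-54 + 37} = \frac{1}{-17} = - \frac{1}{17} \approx -0.058824$)
$Q + 25 \left(-119\right) = - \frac{1}{17} + 25 \left(-119\right) = - \frac{1}{17} - 2975 = - \frac{50576}{17}$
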